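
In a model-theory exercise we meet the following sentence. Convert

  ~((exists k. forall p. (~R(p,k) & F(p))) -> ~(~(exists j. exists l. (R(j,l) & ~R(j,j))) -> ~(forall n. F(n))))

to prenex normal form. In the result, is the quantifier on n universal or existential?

Eliminate → and ↔ using ¬ and ∨.
  ~(~(exists k. forall p. (~R(p,k) & F(p))) | ~(~~(exists j. exists l. (R(j,l) & ~R(j,j))) | ~(forall n. F(n))))
Push ¬ through the quantifiers and connectives to reach negation normal form:
  (exists k. forall p. (~R(p,k) & F(p))) & ((exists j. exists l. (R(j,l) & ~R(j,j))) | (exists n. ~F(n)))
All bound variables are already distinct, so no renaming is needed.
Finally move all quantifiers to the prefix:
  exists k. forall p. exists j. exists l. exists n. (~R(p,k) & F(p) & (R(j,l) & ~R(j,j) | ~F(n)))
The quantifier forall n sits under an odd number of negations (counting the antecedent side of each →), so it flips to exists n.

existential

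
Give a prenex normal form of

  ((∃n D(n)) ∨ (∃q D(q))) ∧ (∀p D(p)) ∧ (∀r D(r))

∃n ∃q ∀p ∀r ((D(n) ∨ D(q)) ∧ D(p) ∧ D(r))

All bound variables are already distinct, so no renaming is needed.
Pull the quantifiers to the front (each side's bound variable is not free in the other side):
  ∃n ∃q ∀p ∀r ((D(n) ∨ D(q)) ∧ D(p) ∧ D(r))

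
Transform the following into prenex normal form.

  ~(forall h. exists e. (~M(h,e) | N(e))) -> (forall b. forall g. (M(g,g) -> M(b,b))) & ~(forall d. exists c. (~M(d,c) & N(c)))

Eliminate → and ↔ using ¬ and ∨.
  ~~(forall h. exists e. (~M(h,e) | N(e))) | (forall b. forall g. (~M(g,g) | M(b,b))) & ~(forall d. exists c. (~M(d,c) & N(c)))
Push ¬ through the quantifiers and connectives to reach negation normal form:
  (forall h. exists e. (~M(h,e) | N(e))) | (forall b. forall g. (~M(g,g) | M(b,b))) & (exists d. forall c. (M(d,c) | ~N(c)))
Pull the quantifiers to the front (each side's bound variable is not free in the other side):
  forall h. exists e. forall b. forall g. exists d. forall c. (~M(h,e) | N(e) | (~M(g,g) | M(b,b)) & (M(d,c) | ~N(c)))

forall h. exists e. forall b. forall g. exists d. forall c. (~M(h,e) | N(e) | (~M(g,g) | M(b,b)) & (M(d,c) | ~N(c)))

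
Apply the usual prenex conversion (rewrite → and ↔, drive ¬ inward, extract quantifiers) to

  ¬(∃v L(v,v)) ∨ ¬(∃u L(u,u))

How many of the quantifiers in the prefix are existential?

Drive negations inward (¬∀x A ≡ ∃x ¬A, ¬∃x A ≡ ∀x ¬A, De Morgan for ∧/∨):
  (∀v ¬L(v,v)) ∨ (∀u ¬L(u,u))
All bound variables are already distinct, so no renaming is needed.
Extract every quantifier outward, since the variables are now distinct and don't occur free across branches:
  ∀v ∀u (¬L(v,v) ∨ ¬L(u,u))
The prefix is ∀v ∀u: 2 universal, 0 existential.

0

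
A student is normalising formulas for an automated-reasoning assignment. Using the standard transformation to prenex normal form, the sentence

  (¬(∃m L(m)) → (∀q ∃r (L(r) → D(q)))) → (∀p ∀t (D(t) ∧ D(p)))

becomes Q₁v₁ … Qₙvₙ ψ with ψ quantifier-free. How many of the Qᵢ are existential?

1

Rewrite implications/biconditionals: A → B as ¬A ∨ B.
  ¬(¬¬(∃m L(m)) ∨ (∀q ∃r (¬L(r) ∨ D(q)))) ∨ (∀p ∀t (D(t) ∧ D(p)))
Drive negations inward (¬∀x A ≡ ∃x ¬A, ¬∃x A ≡ ∀x ¬A, De Morgan for ∧/∨):
  (∀m ¬L(m)) ∧ (∃q ∀r (L(r) ∧ ¬D(q))) ∨ (∀p ∀t (D(t) ∧ D(p)))
All bound variables are already distinct, so no renaming is needed.
Extract every quantifier outward, since the variables are now distinct and don't occur free across branches:
  ∀m ∃q ∀r ∀p ∀t (¬L(m) ∧ L(r) ∧ ¬D(q) ∨ D(t) ∧ D(p))
The prefix is ∀m ∃q ∀r ∀p ∀t: 4 universal, 1 existential.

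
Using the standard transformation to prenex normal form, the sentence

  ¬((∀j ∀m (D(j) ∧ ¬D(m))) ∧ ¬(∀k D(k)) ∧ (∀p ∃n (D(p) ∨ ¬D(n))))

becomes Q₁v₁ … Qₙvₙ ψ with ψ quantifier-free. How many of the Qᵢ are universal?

Drive negations inward (¬∀x A ≡ ∃x ¬A, ¬∃x A ≡ ∀x ¬A, De Morgan for ∧/∨):
  (∃j ∃m (¬D(j) ∨ D(m))) ∨ (∀k D(k)) ∨ (∃p ∀n (¬D(p) ∧ D(n)))
Pull the quantifiers to the front (each side's bound variable is not free in the other side):
  ∃j ∃m ∀k ∃p ∀n (¬D(j) ∨ D(m) ∨ D(k) ∨ ¬D(p) ∧ D(n))
The prefix is ∃j ∃m ∀k ∃p ∀n: 2 universal, 3 existential.

2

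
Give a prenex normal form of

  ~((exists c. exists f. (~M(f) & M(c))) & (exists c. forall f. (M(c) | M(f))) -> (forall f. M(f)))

exists c. exists f. exists b. forall v. exists a. (~M(f) & M(c) & (M(b) | M(v)) & ~M(a))

Rewrite implications/biconditionals: A → B as ¬A ∨ B.
  ~(~((exists c. exists f. (~M(f) & M(c))) & (exists c. forall f. (M(c) | M(f)))) | (forall f. M(f)))
Move each ¬ inward, flipping quantifiers it crosses:
  (exists c. exists f. (~M(f) & M(c))) & (exists c. forall f. (M(c) | M(f))) & (exists f. ~M(f))
Give each quantifier a distinct variable: c↦b, f↦v, f↦a.
  (exists c. exists f. (~M(f) & M(c))) & (exists b. forall v. (M(b) | M(v))) & (exists a. ~M(a))
Extract every quantifier outward, since the variables are now distinct and don't occur free across branches:
  exists c. exists f. exists b. forall v. exists a. (~M(f) & M(c) & (M(b) | M(v)) & ~M(a))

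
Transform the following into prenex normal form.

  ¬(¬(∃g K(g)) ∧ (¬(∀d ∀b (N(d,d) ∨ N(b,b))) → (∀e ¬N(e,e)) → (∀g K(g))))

∃g ∃d ∃b ∀e ∃u (K(g) ∨ ¬N(d,d) ∧ ¬N(b,b) ∧ ¬N(e,e) ∧ ¬K(u))

First replace A → B with ¬A ∨ B.
  ¬(¬(∃g K(g)) ∧ (¬¬(∀d ∀b (N(d,d) ∨ N(b,b))) ∨ ¬(∀e ¬N(e,e)) ∨ (∀g K(g))))
Push ¬ through the quantifiers and connectives to reach negation normal form:
  (∃g K(g)) ∨ (∃d ∃b (¬N(d,d) ∧ ¬N(b,b))) ∧ (∀e ¬N(e,e)) ∧ (∃g ¬K(g))
Rename bound variables to avoid capture: g↦u.
  (∃g K(g)) ∨ (∃d ∃b (¬N(d,d) ∧ ¬N(b,b))) ∧ (∀e ¬N(e,e)) ∧ (∃u ¬K(u))
Pull the quantifiers to the front (each side's bound variable is not free in the other side):
  ∃g ∃d ∃b ∀e ∃u (K(g) ∨ ¬N(d,d) ∧ ¬N(b,b) ∧ ¬N(e,e) ∧ ¬K(u))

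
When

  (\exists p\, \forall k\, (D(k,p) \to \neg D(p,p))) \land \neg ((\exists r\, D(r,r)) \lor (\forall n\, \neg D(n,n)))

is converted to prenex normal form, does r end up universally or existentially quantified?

universal

Eliminate → and ↔ using ¬ and ∨.
  (\exists p\, \forall k\, (\neg D(k,p) \lor \neg D(p,p))) \land \neg ((\exists r\, D(r,r)) \lor (\forall n\, \neg D(n,n)))
Push ¬ through the quantifiers and connectives to reach negation normal form:
  (\exists p\, \forall k\, (\neg D(k,p) \lor \neg D(p,p))) \land (\forall r\, \neg D(r,r)) \land (\exists n\, D(n,n))
Finally move all quantifiers to the prefix:
  \exists p\, \forall k\, \forall r\, \exists n\, ((\neg D(k,p) \lor \neg D(p,p)) \land \neg D(r,r) \land D(n,n))
The quantifier \exists r sits under an odd number of negations (counting the antecedent side of each →), so it flips to \forall r.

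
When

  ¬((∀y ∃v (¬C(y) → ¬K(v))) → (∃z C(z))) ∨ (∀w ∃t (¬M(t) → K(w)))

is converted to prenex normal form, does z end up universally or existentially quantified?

Eliminate → and ↔ using ¬ and ∨.
  ¬(¬(∀y ∃v (¬¬C(y) ∨ ¬K(v))) ∨ (∃z C(z))) ∨ (∀w ∃t (¬¬M(t) ∨ K(w)))
Push ¬ through the quantifiers and connectives to reach negation normal form:
  (∀y ∃v (C(y) ∨ ¬K(v))) ∧ (∀z ¬C(z)) ∨ (∀w ∃t (M(t) ∨ K(w)))
Pull the quantifiers to the front (each side's bound variable is not free in the other side):
  ∀y ∃v ∀z ∀w ∃t ((C(y) ∨ ¬K(v)) ∧ ¬C(z) ∨ M(t) ∨ K(w))
The quantifier ∃z sits under an odd number of negations (counting the antecedent side of each →), so it flips to ∀z.

universal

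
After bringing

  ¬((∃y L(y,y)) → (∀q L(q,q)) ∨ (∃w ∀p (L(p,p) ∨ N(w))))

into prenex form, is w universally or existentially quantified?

universal

Rewrite implications/biconditionals: A → B as ¬A ∨ B.
  ¬(¬(∃y L(y,y)) ∨ (∀q L(q,q)) ∨ (∃w ∀p (L(p,p) ∨ N(w))))
Drive negations inward (¬∀x A ≡ ∃x ¬A, ¬∃x A ≡ ∀x ¬A, De Morgan for ∧/∨):
  (∃y L(y,y)) ∧ (∃q ¬L(q,q)) ∧ (∀w ∃p (¬L(p,p) ∧ ¬N(w)))
Finally move all quantifiers to the prefix:
  ∃y ∃q ∀w ∃p (L(y,y) ∧ ¬L(q,q) ∧ ¬L(p,p) ∧ ¬N(w))
The quantifier ∃w sits under an odd number of negations (counting the antecedent side of each →), so it flips to ∀w.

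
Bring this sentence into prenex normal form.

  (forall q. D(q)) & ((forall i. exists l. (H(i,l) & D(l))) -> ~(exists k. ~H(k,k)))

forall q. exists i. forall l. forall k. (D(q) & (~H(i,l) | ~D(l) | H(k,k)))

Rewrite implications/biconditionals: A → B as ¬A ∨ B.
  (forall q. D(q)) & (~(forall i. exists l. (H(i,l) & D(l))) | ~(exists k. ~H(k,k)))
Push ¬ through the quantifiers and connectives to reach negation normal form:
  (forall q. D(q)) & ((exists i. forall l. (~H(i,l) | ~D(l))) | (forall k. H(k,k)))
Pull the quantifiers to the front (each side's bound variable is not free in the other side):
  forall q. exists i. forall l. forall k. (D(q) & (~H(i,l) | ~D(l) | H(k,k)))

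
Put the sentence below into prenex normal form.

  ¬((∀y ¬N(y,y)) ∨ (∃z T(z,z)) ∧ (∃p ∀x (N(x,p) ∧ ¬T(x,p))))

Drive negations inward (¬∀x A ≡ ∃x ¬A, ¬∃x A ≡ ∀x ¬A, De Morgan for ∧/∨):
  (∃y N(y,y)) ∧ ((∀z ¬T(z,z)) ∨ (∀p ∃x (¬N(x,p) ∨ T(x,p))))
Finally move all quantifiers to the prefix:
  ∃y ∀z ∀p ∃x (N(y,y) ∧ (¬T(z,z) ∨ ¬N(x,p) ∨ T(x,p)))

∃y ∀z ∀p ∃x (N(y,y) ∧ (¬T(z,z) ∨ ¬N(x,p) ∨ T(x,p)))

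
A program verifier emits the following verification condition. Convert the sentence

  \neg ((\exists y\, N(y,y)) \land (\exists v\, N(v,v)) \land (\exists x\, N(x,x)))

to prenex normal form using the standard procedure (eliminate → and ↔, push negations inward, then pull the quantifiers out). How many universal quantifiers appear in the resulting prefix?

Move each ¬ inward, flipping quantifiers it crosses:
  (\forall y\, \neg N(y,y)) \lor (\forall v\, \neg N(v,v)) \lor (\forall x\, \neg N(x,x))
Finally move all quantifiers to the prefix:
  \forall y\, \forall v\, \forall x\, (\neg N(y,y) \lor \neg N(v,v) \lor \neg N(x,x))
The prefix is \forall y \forall v \forall x: 3 universal, 0 existential.

3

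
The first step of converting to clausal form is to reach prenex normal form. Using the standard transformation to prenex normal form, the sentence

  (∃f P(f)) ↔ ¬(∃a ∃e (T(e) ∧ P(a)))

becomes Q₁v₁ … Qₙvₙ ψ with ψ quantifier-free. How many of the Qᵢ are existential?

3

Rewrite implications/biconditionals: A → B as ¬A ∨ B; A ↔ B as (¬A ∨ B) ∧ (¬B ∨ A).
  (¬(∃f P(f)) ∨ ¬(∃a ∃e (T(e) ∧ P(a)))) ∧ (¬¬(∃a ∃e (T(e) ∧ P(a))) ∨ (∃f P(f)))
Move each ¬ inward, flipping quantifiers it crosses:
  ((∀f ¬P(f)) ∨ (∀a ∀e (¬T(e) ∨ ¬P(a)))) ∧ ((∃a ∃e (T(e) ∧ P(a))) ∨ (∃f P(f)))
Give each quantifier a distinct variable: a↦z1, e↦y1, f↦r.
  ((∀f ¬P(f)) ∨ (∀a ∀e (¬T(e) ∨ ¬P(a)))) ∧ ((∃z1 ∃y1 (T(y1) ∧ P(z1))) ∨ (∃r P(r)))
Extract every quantifier outward, since the variables are now distinct and don't occur free across branches:
  ∀f ∀a ∀e ∃z1 ∃y1 ∃r ((¬P(f) ∨ ¬T(e) ∨ ¬P(a)) ∧ (T(y1) ∧ P(z1) ∨ P(r)))
The prefix is ∀f ∀a ∀e ∃z1 ∃y1 ∃r: 3 universal, 3 existential.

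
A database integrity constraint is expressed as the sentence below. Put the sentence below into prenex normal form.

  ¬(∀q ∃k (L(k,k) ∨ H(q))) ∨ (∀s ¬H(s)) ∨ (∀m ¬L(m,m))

∃q ∀k ∀s ∀m (¬L(k,k) ∧ ¬H(q) ∨ ¬H(s) ∨ ¬L(m,m))

Drive negations inward (¬∀x A ≡ ∃x ¬A, ¬∃x A ≡ ∀x ¬A, De Morgan for ∧/∨):
  (∃q ∀k (¬L(k,k) ∧ ¬H(q))) ∨ (∀s ¬H(s)) ∨ (∀m ¬L(m,m))
Extract every quantifier outward, since the variables are now distinct and don't occur free across branches:
  ∃q ∀k ∀s ∀m (¬L(k,k) ∧ ¬H(q) ∨ ¬H(s) ∨ ¬L(m,m))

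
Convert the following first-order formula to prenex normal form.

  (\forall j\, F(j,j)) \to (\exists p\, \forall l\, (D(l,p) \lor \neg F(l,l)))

\exists j\, \exists p\, \forall l\, (\neg F(j,j) \lor D(l,p) \lor \neg F(l,l))

First replace A → B with ¬A ∨ B.
  \neg (\forall j\, F(j,j)) \lor (\exists p\, \forall l\, (D(l,p) \lor \neg F(l,l)))
Drive negations inward (¬∀x A ≡ ∃x ¬A, ¬∃x A ≡ ∀x ¬A, De Morgan for ∧/∨):
  (\exists j\, \neg F(j,j)) \lor (\exists p\, \forall l\, (D(l,p) \lor \neg F(l,l)))
All bound variables are already distinct, so no renaming is needed.
Finally move all quantifiers to the prefix:
  \exists j\, \exists p\, \forall l\, (\neg F(j,j) \lor D(l,p) \lor \neg F(l,l))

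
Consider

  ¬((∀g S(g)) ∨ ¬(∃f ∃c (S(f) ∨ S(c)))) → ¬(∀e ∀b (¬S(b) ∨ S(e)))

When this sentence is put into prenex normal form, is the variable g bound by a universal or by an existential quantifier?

First replace A → B with ¬A ∨ B.
  ¬¬((∀g S(g)) ∨ ¬(∃f ∃c (S(f) ∨ S(c)))) ∨ ¬(∀e ∀b (¬S(b) ∨ S(e)))
Drive negations inward (¬∀x A ≡ ∃x ¬A, ¬∃x A ≡ ∀x ¬A, De Morgan for ∧/∨):
  (∀g S(g)) ∨ (∀f ∀c (¬S(f) ∧ ¬S(c))) ∨ (∃e ∃b (S(b) ∧ ¬S(e)))
All bound variables are already distinct, so no renaming is needed.
Pull the quantifiers to the front (each side's bound variable is not free in the other side):
  ∀g ∀f ∀c ∃e ∃b (S(g) ∨ ¬S(f) ∧ ¬S(c) ∨ S(b) ∧ ¬S(e))
The quantifier ∀g sits under an even number of negations (counting the antecedent side of each →), so it remains universal.

universal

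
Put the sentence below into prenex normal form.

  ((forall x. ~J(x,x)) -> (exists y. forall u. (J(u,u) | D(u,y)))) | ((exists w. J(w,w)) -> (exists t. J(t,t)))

First replace A → B with ¬A ∨ B.
  ~(forall x. ~J(x,x)) | (exists y. forall u. (J(u,u) | D(u,y))) | ~(exists w. J(w,w)) | (exists t. J(t,t))
Move each ¬ inward, flipping quantifiers it crosses:
  (exists x. J(x,x)) | (exists y. forall u. (J(u,u) | D(u,y))) | (forall w. ~J(w,w)) | (exists t. J(t,t))
All bound variables are already distinct, so no renaming is needed.
Finally move all quantifiers to the prefix:
  exists x. exists y. forall u. forall w. exists t. (J(x,x) | J(u,u) | D(u,y) | ~J(w,w) | J(t,t))

exists x. exists y. forall u. forall w. exists t. (J(x,x) | J(u,u) | D(u,y) | ~J(w,w) | J(t,t))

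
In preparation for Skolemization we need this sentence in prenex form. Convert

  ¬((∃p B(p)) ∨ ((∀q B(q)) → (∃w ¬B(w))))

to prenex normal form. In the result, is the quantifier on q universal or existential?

universal

Eliminate → and ↔ using ¬ and ∨.
  ¬((∃p B(p)) ∨ ¬(∀q B(q)) ∨ (∃w ¬B(w)))
Drive negations inward (¬∀x A ≡ ∃x ¬A, ¬∃x A ≡ ∀x ¬A, De Morgan for ∧/∨):
  (∀p ¬B(p)) ∧ (∀q B(q)) ∧ (∀w B(w))
All bound variables are already distinct, so no renaming is needed.
Pull the quantifiers to the front (each side's bound variable is not free in the other side):
  ∀p ∀q ∀w (¬B(p) ∧ B(q) ∧ B(w))
The quantifier ∀q sits under an even number of negations (counting the antecedent side of each →), so it remains universal.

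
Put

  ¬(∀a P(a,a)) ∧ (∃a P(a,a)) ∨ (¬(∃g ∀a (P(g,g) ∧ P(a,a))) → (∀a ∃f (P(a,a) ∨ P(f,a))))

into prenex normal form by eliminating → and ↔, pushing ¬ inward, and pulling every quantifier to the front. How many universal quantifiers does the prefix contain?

2

Rewrite implications/biconditionals: A → B as ¬A ∨ B.
  ¬(∀a P(a,a)) ∧ (∃a P(a,a)) ∨ ¬¬(∃g ∀a (P(g,g) ∧ P(a,a))) ∨ (∀a ∃f (P(a,a) ∨ P(f,a)))
Drive negations inward (¬∀x A ≡ ∃x ¬A, ¬∃x A ≡ ∀x ¬A, De Morgan for ∧/∨):
  (∃a ¬P(a,a)) ∧ (∃a P(a,a)) ∨ (∃g ∀a (P(g,g) ∧ P(a,a))) ∨ (∀a ∃f (P(a,a) ∨ P(f,a)))
Standardize variables apart so no two quantifiers bind the same name: a↦z, a↦y, a↦v.
  (∃a ¬P(a,a)) ∧ (∃z P(z,z)) ∨ (∃g ∀y (P(g,g) ∧ P(y,y))) ∨ (∀v ∃f (P(v,v) ∨ P(f,v)))
Finally move all quantifiers to the prefix:
  ∃a ∃z ∃g ∀y ∀v ∃f (¬P(a,a) ∧ P(z,z) ∨ P(g,g) ∧ P(y,y) ∨ P(v,v) ∨ P(f,v))
The prefix is ∃a ∃z ∃g ∀y ∀v ∃f: 2 universal, 4 existential.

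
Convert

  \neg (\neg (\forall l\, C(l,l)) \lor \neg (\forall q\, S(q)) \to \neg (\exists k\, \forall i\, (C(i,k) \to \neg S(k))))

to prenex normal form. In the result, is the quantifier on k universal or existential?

existential

First replace A → B with ¬A ∨ B.
  \neg (\neg (\neg (\forall l\, C(l,l)) \lor \neg (\forall q\, S(q))) \lor \neg (\exists k\, \forall i\, (\neg C(i,k) \lor \neg S(k))))
Push ¬ through the quantifiers and connectives to reach negation normal form:
  ((\exists l\, \neg C(l,l)) \lor (\exists q\, \neg S(q))) \land (\exists k\, \forall i\, (\neg C(i,k) \lor \neg S(k)))
All bound variables are already distinct, so no renaming is needed.
Extract every quantifier outward, since the variables are now distinct and don't occur free across branches:
  \exists l\, \exists q\, \exists k\, \forall i\, ((\neg C(l,l) \lor \neg S(q)) \land (\neg C(i,k) \lor \neg S(k)))
The quantifier \exists k sits under an even number of negations (counting the antecedent side of each →), so it remains existential.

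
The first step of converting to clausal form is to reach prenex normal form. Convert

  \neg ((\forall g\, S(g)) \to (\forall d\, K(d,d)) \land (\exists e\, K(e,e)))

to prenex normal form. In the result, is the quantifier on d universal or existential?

Eliminate → and ↔ using ¬ and ∨.
  \neg (\neg (\forall g\, S(g)) \lor (\forall d\, K(d,d)) \land (\exists e\, K(e,e)))
Move each ¬ inward, flipping quantifiers it crosses:
  (\forall g\, S(g)) \land ((\exists d\, \neg K(d,d)) \lor (\forall e\, \neg K(e,e)))
All bound variables are already distinct, so no renaming is needed.
Extract every quantifier outward, since the variables are now distinct and don't occur free across branches:
  \forall g\, \exists d\, \forall e\, (S(g) \land (\neg K(d,d) \lor \neg K(e,e)))
The quantifier \forall d sits under an odd number of negations (counting the antecedent side of each →), so it flips to \exists d.

existential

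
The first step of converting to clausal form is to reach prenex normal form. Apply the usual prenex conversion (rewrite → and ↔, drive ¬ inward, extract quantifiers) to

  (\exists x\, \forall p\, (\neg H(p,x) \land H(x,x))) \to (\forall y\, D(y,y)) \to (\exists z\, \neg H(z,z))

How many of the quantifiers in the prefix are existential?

3

First replace A → B with ¬A ∨ B.
  \neg (\exists x\, \forall p\, (\neg H(p,x) \land H(x,x))) \lor \neg (\forall y\, D(y,y)) \lor (\exists z\, \neg H(z,z))
Move each ¬ inward, flipping quantifiers it crosses:
  (\forall x\, \exists p\, (H(p,x) \lor \neg H(x,x))) \lor (\exists y\, \neg D(y,y)) \lor (\exists z\, \neg H(z,z))
Pull the quantifiers to the front (each side's bound variable is not free in the other side):
  \forall x\, \exists p\, \exists y\, \exists z\, (H(p,x) \lor \neg H(x,x) \lor \neg D(y,y) \lor \neg H(z,z))
The prefix is \forall x \exists p \exists y \exists z: 1 universal, 3 existential.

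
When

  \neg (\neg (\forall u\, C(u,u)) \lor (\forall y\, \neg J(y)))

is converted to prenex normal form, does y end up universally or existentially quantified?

existential

Move each ¬ inward, flipping quantifiers it crosses:
  (\forall u\, C(u,u)) \land (\exists y\, J(y))
All bound variables are already distinct, so no renaming is needed.
Finally move all quantifiers to the prefix:
  \forall u\, \exists y\, (C(u,u) \land J(y))
The quantifier \forall y sits under an odd number of negations, so it flips to \exists y.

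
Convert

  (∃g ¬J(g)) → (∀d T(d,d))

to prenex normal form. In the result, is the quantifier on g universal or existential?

First replace A → B with ¬A ∨ B.
  ¬(∃g ¬J(g)) ∨ (∀d T(d,d))
Push ¬ through the quantifiers and connectives to reach negation normal form:
  (∀g J(g)) ∨ (∀d T(d,d))
All bound variables are already distinct, so no renaming is needed.
Extract every quantifier outward, since the variables are now distinct and don't occur free across branches:
  ∀g ∀d (J(g) ∨ T(d,d))
The quantifier ∃g sits under an odd number of negations (counting the antecedent side of each →), so it flips to ∀g.

universal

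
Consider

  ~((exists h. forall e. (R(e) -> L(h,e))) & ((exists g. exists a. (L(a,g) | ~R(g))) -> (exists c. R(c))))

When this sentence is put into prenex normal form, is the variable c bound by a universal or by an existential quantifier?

universal

Eliminate → and ↔ using ¬ and ∨.
  ~((exists h. forall e. (~R(e) | L(h,e))) & (~(exists g. exists a. (L(a,g) | ~R(g))) | (exists c. R(c))))
Move each ¬ inward, flipping quantifiers it crosses:
  (forall h. exists e. (R(e) & ~L(h,e))) | (exists g. exists a. (L(a,g) | ~R(g))) & (forall c. ~R(c))
All bound variables are already distinct, so no renaming is needed.
Extract every quantifier outward, since the variables are now distinct and don't occur free across branches:
  forall h. exists e. exists g. exists a. forall c. (R(e) & ~L(h,e) | (L(a,g) | ~R(g)) & ~R(c))
The quantifier exists c sits under an odd number of negations (counting the antecedent side of each →), so it flips to forall c.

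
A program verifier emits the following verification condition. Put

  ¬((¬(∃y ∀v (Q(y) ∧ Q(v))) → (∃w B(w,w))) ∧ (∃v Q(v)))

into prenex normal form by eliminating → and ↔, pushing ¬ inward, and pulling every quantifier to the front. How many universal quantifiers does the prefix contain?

3

Eliminate → and ↔ using ¬ and ∨.
  ¬((¬¬(∃y ∀v (Q(y) ∧ Q(v))) ∨ (∃w B(w,w))) ∧ (∃v Q(v)))
Move each ¬ inward, flipping quantifiers it crosses:
  (∀y ∃v (¬Q(y) ∨ ¬Q(v))) ∧ (∀w ¬B(w,w)) ∨ (∀v ¬Q(v))
Standardize variables apart so no two quantifiers bind the same name: v↦s.
  (∀y ∃v (¬Q(y) ∨ ¬Q(v))) ∧ (∀w ¬B(w,w)) ∨ (∀s ¬Q(s))
Extract every quantifier outward, since the variables are now distinct and don't occur free across branches:
  ∀y ∃v ∀w ∀s ((¬Q(y) ∨ ¬Q(v)) ∧ ¬B(w,w) ∨ ¬Q(s))
The prefix is ∀y ∃v ∀w ∀s: 3 universal, 1 existential.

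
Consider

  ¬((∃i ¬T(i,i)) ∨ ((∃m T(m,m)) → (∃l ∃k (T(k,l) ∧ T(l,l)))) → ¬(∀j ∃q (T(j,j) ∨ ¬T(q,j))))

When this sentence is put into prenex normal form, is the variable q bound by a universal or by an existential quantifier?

Eliminate → and ↔ using ¬ and ∨.
  ¬(¬((∃i ¬T(i,i)) ∨ ¬(∃m T(m,m)) ∨ (∃l ∃k (T(k,l) ∧ T(l,l)))) ∨ ¬(∀j ∃q (T(j,j) ∨ ¬T(q,j))))
Move each ¬ inward, flipping quantifiers it crosses:
  ((∃i ¬T(i,i)) ∨ (∀m ¬T(m,m)) ∨ (∃l ∃k (T(k,l) ∧ T(l,l)))) ∧ (∀j ∃q (T(j,j) ∨ ¬T(q,j)))
All bound variables are already distinct, so no renaming is needed.
Pull the quantifiers to the front (each side's bound variable is not free in the other side):
  ∃i ∀m ∃l ∃k ∀j ∃q ((¬T(i,i) ∨ ¬T(m,m) ∨ T(k,l) ∧ T(l,l)) ∧ (T(j,j) ∨ ¬T(q,j)))
The quantifier ∃q sits under an even number of negations (counting the antecedent side of each →), so it remains existential.

existential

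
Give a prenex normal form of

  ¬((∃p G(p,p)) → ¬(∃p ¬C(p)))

Eliminate → and ↔ using ¬ and ∨.
  ¬(¬(∃p G(p,p)) ∨ ¬(∃p ¬C(p)))
Drive negations inward (¬∀x A ≡ ∃x ¬A, ¬∃x A ≡ ∀x ¬A, De Morgan for ∧/∨):
  (∃p G(p,p)) ∧ (∃p ¬C(p))
Give each quantifier a distinct variable: p↦y.
  (∃p G(p,p)) ∧ (∃y ¬C(y))
Pull the quantifiers to the front (each side's bound variable is not free in the other side):
  ∃p ∃y (G(p,p) ∧ ¬C(y))

∃p ∃y (G(p,p) ∧ ¬C(y))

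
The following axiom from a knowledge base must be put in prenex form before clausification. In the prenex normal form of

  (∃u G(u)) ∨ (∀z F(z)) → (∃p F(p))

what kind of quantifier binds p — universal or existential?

Eliminate → and ↔ using ¬ and ∨.
  ¬((∃u G(u)) ∨ (∀z F(z))) ∨ (∃p F(p))
Push ¬ through the quantifiers and connectives to reach negation normal form:
  (∀u ¬G(u)) ∧ (∃z ¬F(z)) ∨ (∃p F(p))
All bound variables are already distinct, so no renaming is needed.
Pull the quantifiers to the front (each side's bound variable is not free in the other side):
  ∀u ∃z ∃p (¬G(u) ∧ ¬F(z) ∨ F(p))
The quantifier ∃p sits under an even number of negations (counting the antecedent side of each →), so it remains existential.

existential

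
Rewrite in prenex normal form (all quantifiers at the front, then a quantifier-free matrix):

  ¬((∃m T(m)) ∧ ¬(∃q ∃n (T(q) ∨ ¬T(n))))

Push ¬ through the quantifiers and connectives to reach negation normal form:
  (∀m ¬T(m)) ∨ (∃q ∃n (T(q) ∨ ¬T(n)))
All bound variables are already distinct, so no renaming is needed.
Pull the quantifiers to the front (each side's bound variable is not free in the other side):
  ∀m ∃q ∃n (¬T(m) ∨ T(q) ∨ ¬T(n))

∀m ∃q ∃n (¬T(m) ∨ T(q) ∨ ¬T(n))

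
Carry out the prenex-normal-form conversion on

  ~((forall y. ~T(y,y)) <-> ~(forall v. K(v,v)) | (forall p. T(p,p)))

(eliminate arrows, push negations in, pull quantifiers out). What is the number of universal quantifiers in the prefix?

First replace A → B with ¬A ∨ B; A ↔ B as (¬A ∨ B) ∧ (¬B ∨ A).
  ~((~(forall y. ~T(y,y)) | ~(forall v. K(v,v)) | (forall p. T(p,p))) & (~(~(forall v. K(v,v)) | (forall p. T(p,p))) | (forall y. ~T(y,y))))
Move each ¬ inward, flipping quantifiers it crosses:
  (forall y. ~T(y,y)) & (forall v. K(v,v)) & (exists p. ~T(p,p)) | ((exists v. ~K(v,v)) | (forall p. T(p,p))) & (exists y. T(y,y))
Rename bound variables to avoid capture: v↦u1, p↦w, y↦r.
  (forall y. ~T(y,y)) & (forall v. K(v,v)) & (exists p. ~T(p,p)) | ((exists u1. ~K(u1,u1)) | (forall w. T(w,w))) & (exists r. T(r,r))
Pull the quantifiers to the front (each side's bound variable is not free in the other side):
  forall y. forall v. exists p. exists u1. forall w. exists r. (~T(y,y) & K(v,v) & ~T(p,p) | (~K(u1,u1) | T(w,w)) & T(r,r))
The prefix is forall y forall v exists p exists u1 forall w exists r: 3 universal, 3 existential.

3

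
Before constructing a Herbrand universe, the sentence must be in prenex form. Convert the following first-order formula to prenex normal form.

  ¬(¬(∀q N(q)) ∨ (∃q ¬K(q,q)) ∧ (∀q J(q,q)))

Push ¬ through the quantifiers and connectives to reach negation normal form:
  (∀q N(q)) ∧ ((∀q K(q,q)) ∨ (∃q ¬J(q,q)))
Rename bound variables to avoid capture: q↦x1, q↦u.
  (∀q N(q)) ∧ ((∀x1 K(x1,x1)) ∨ (∃u ¬J(u,u)))
Extract every quantifier outward, since the variables are now distinct and don't occur free across branches:
  ∀q ∀x1 ∃u (N(q) ∧ (K(x1,x1) ∨ ¬J(u,u)))

∀q ∀x1 ∃u (N(q) ∧ (K(x1,x1) ∨ ¬J(u,u)))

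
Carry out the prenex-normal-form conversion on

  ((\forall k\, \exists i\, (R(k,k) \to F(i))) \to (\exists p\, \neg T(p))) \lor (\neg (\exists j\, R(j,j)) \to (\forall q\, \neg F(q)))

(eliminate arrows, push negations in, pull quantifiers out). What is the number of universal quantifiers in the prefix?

2

First replace A → B with ¬A ∨ B.
  \neg (\forall k\, \exists i\, (\neg R(k,k) \lor F(i))) \lor (\exists p\, \neg T(p)) \lor \neg \neg (\exists j\, R(j,j)) \lor (\forall q\, \neg F(q))
Drive negations inward (¬∀x A ≡ ∃x ¬A, ¬∃x A ≡ ∀x ¬A, De Morgan for ∧/∨):
  (\exists k\, \forall i\, (R(k,k) \land \neg F(i))) \lor (\exists p\, \neg T(p)) \lor (\exists j\, R(j,j)) \lor (\forall q\, \neg F(q))
Pull the quantifiers to the front (each side's bound variable is not free in the other side):
  \exists k\, \forall i\, \exists p\, \exists j\, \forall q\, (R(k,k) \land \neg F(i) \lor \neg T(p) \lor R(j,j) \lor \neg F(q))
The prefix is \exists k \forall i \exists p \exists j \forall q: 2 universal, 3 existential.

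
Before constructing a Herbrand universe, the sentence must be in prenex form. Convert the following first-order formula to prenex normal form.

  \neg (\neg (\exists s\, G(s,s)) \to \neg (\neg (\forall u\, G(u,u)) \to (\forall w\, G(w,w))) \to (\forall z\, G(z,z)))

\forall s\, \exists u\, \exists w\, \exists z\, (\neg G(s,s) \land \neg G(u,u) \land \neg G(w,w) \land \neg G(z,z))

First replace A → B with ¬A ∨ B.
  \neg (\neg \neg (\exists s\, G(s,s)) \lor \neg \neg (\neg \neg (\forall u\, G(u,u)) \lor (\forall w\, G(w,w))) \lor (\forall z\, G(z,z)))
Move each ¬ inward, flipping quantifiers it crosses:
  (\forall s\, \neg G(s,s)) \land (\exists u\, \neg G(u,u)) \land (\exists w\, \neg G(w,w)) \land (\exists z\, \neg G(z,z))
All bound variables are already distinct, so no renaming is needed.
Finally move all quantifiers to the prefix:
  \forall s\, \exists u\, \exists w\, \exists z\, (\neg G(s,s) \land \neg G(u,u) \land \neg G(w,w) \land \neg G(z,z))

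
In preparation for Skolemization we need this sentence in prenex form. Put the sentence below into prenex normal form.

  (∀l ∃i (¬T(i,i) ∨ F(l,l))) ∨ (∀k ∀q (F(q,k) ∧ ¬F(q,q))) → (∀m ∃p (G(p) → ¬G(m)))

∃l ∀i ∃k ∃q ∀m ∃p (T(i,i) ∧ ¬F(l,l) ∧ (¬F(q,k) ∨ F(q,q)) ∨ ¬G(p) ∨ ¬G(m))

Eliminate → and ↔ using ¬ and ∨.
  ¬((∀l ∃i (¬T(i,i) ∨ F(l,l))) ∨ (∀k ∀q (F(q,k) ∧ ¬F(q,q)))) ∨ (∀m ∃p (¬G(p) ∨ ¬G(m)))
Push ¬ through the quantifiers and connectives to reach negation normal form:
  (∃l ∀i (T(i,i) ∧ ¬F(l,l))) ∧ (∃k ∃q (¬F(q,k) ∨ F(q,q))) ∨ (∀m ∃p (¬G(p) ∨ ¬G(m)))
All bound variables are already distinct, so no renaming is needed.
Pull the quantifiers to the front (each side's bound variable is not free in the other side):
  ∃l ∀i ∃k ∃q ∀m ∃p (T(i,i) ∧ ¬F(l,l) ∧ (¬F(q,k) ∨ F(q,q)) ∨ ¬G(p) ∨ ¬G(m))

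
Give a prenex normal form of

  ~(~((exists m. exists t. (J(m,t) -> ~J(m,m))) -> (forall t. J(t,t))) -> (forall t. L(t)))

exists m. exists t. exists v. exists r. ((~J(m,t) | ~J(m,m)) & ~J(v,v) & ~L(r))

Rewrite implications/biconditionals: A → B as ¬A ∨ B.
  ~(~~(~(exists m. exists t. (~J(m,t) | ~J(m,m))) | (forall t. J(t,t))) | (forall t. L(t)))
Push ¬ through the quantifiers and connectives to reach negation normal form:
  (exists m. exists t. (~J(m,t) | ~J(m,m))) & (exists t. ~J(t,t)) & (exists t. ~L(t))
Standardize variables apart so no two quantifiers bind the same name: t↦v, t↦r.
  (exists m. exists t. (~J(m,t) | ~J(m,m))) & (exists v. ~J(v,v)) & (exists r. ~L(r))
Pull the quantifiers to the front (each side's bound variable is not free in the other side):
  exists m. exists t. exists v. exists r. ((~J(m,t) | ~J(m,m)) & ~J(v,v) & ~L(r))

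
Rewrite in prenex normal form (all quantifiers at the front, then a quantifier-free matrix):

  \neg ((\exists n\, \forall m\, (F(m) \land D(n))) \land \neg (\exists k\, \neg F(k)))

Drive negations inward (¬∀x A ≡ ∃x ¬A, ¬∃x A ≡ ∀x ¬A, De Morgan for ∧/∨):
  (\forall n\, \exists m\, (\neg F(m) \lor \neg D(n))) \lor (\exists k\, \neg F(k))
All bound variables are already distinct, so no renaming is needed.
Pull the quantifiers to the front (each side's bound variable is not free in the other side):
  \forall n\, \exists m\, \exists k\, (\neg F(m) \lor \neg D(n) \lor \neg F(k))

\forall n\, \exists m\, \exists k\, (\neg F(m) \lor \neg D(n) \lor \neg F(k))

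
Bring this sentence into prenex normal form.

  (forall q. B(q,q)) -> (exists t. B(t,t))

Rewrite implications/biconditionals: A → B as ¬A ∨ B.
  ~(forall q. B(q,q)) | (exists t. B(t,t))
Push ¬ through the quantifiers and connectives to reach negation normal form:
  (exists q. ~B(q,q)) | (exists t. B(t,t))
All bound variables are already distinct, so no renaming is needed.
Pull the quantifiers to the front (each side's bound variable is not free in the other side):
  exists q. exists t. (~B(q,q) | B(t,t))

exists q. exists t. (~B(q,q) | B(t,t))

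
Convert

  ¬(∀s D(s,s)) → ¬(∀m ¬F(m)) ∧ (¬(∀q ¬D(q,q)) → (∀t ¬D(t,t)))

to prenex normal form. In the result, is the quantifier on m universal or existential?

existential

Rewrite implications/biconditionals: A → B as ¬A ∨ B.
  ¬¬(∀s D(s,s)) ∨ ¬(∀m ¬F(m)) ∧ (¬¬(∀q ¬D(q,q)) ∨ (∀t ¬D(t,t)))
Drive negations inward (¬∀x A ≡ ∃x ¬A, ¬∃x A ≡ ∀x ¬A, De Morgan for ∧/∨):
  (∀s D(s,s)) ∨ (∃m F(m)) ∧ ((∀q ¬D(q,q)) ∨ (∀t ¬D(t,t)))
All bound variables are already distinct, so no renaming is needed.
Extract every quantifier outward, since the variables are now distinct and don't occur free across branches:
  ∀s ∃m ∀q ∀t (D(s,s) ∨ F(m) ∧ (¬D(q,q) ∨ ¬D(t,t)))
The quantifier ∀m sits under an odd number of negations (counting the antecedent side of each →), so it flips to ∃m.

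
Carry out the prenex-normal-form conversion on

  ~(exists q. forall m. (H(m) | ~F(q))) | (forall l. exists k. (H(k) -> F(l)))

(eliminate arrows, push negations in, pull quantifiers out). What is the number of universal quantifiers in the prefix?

Rewrite implications/biconditionals: A → B as ¬A ∨ B.
  ~(exists q. forall m. (H(m) | ~F(q))) | (forall l. exists k. (~H(k) | F(l)))
Move each ¬ inward, flipping quantifiers it crosses:
  (forall q. exists m. (~H(m) & F(q))) | (forall l. exists k. (~H(k) | F(l)))
Finally move all quantifiers to the prefix:
  forall q. exists m. forall l. exists k. (~H(m) & F(q) | ~H(k) | F(l))
The prefix is forall q exists m forall l exists k: 2 universal, 2 existential.

2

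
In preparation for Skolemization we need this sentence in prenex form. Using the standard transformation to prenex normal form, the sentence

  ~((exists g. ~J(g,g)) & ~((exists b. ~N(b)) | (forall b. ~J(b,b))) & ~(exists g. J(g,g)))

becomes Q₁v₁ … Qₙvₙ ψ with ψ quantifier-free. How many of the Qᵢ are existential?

2

Drive negations inward (¬∀x A ≡ ∃x ¬A, ¬∃x A ≡ ∀x ¬A, De Morgan for ∧/∨):
  (forall g. J(g,g)) | (exists b. ~N(b)) | (forall b. ~J(b,b)) | (exists g. J(g,g))
Give each quantifier a distinct variable: b↦z1, g↦y.
  (forall g. J(g,g)) | (exists b. ~N(b)) | (forall z1. ~J(z1,z1)) | (exists y. J(y,y))
Pull the quantifiers to the front (each side's bound variable is not free in the other side):
  forall g. exists b. forall z1. exists y. (J(g,g) | ~N(b) | ~J(z1,z1) | J(y,y))
The prefix is forall g exists b forall z1 exists y: 2 universal, 2 existential.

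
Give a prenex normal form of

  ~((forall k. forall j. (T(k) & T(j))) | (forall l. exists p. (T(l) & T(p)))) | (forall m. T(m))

Move each ¬ inward, flipping quantifiers it crosses:
  (exists k. exists j. (~T(k) | ~T(j))) & (exists l. forall p. (~T(l) | ~T(p))) | (forall m. T(m))
All bound variables are already distinct, so no renaming is needed.
Pull the quantifiers to the front (each side's bound variable is not free in the other side):
  exists k. exists j. exists l. forall p. forall m. ((~T(k) | ~T(j)) & (~T(l) | ~T(p)) | T(m))

exists k. exists j. exists l. forall p. forall m. ((~T(k) | ~T(j)) & (~T(l) | ~T(p)) | T(m))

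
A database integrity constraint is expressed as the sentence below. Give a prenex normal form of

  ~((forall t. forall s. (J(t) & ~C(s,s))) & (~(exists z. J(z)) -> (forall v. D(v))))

First replace A → B with ¬A ∨ B.
  ~((forall t. forall s. (J(t) & ~C(s,s))) & (~~(exists z. J(z)) | (forall v. D(v))))
Drive negations inward (¬∀x A ≡ ∃x ¬A, ¬∃x A ≡ ∀x ¬A, De Morgan for ∧/∨):
  (exists t. exists s. (~J(t) | C(s,s))) | (forall z. ~J(z)) & (exists v. ~D(v))
Extract every quantifier outward, since the variables are now distinct and don't occur free across branches:
  exists t. exists s. forall z. exists v. (~J(t) | C(s,s) | ~J(z) & ~D(v))

exists t. exists s. forall z. exists v. (~J(t) | C(s,s) | ~J(z) & ~D(v))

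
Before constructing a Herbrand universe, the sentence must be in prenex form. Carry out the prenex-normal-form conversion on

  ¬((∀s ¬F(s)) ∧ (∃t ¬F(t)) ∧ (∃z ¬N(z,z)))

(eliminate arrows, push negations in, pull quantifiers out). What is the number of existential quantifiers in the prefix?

1

Drive negations inward (¬∀x A ≡ ∃x ¬A, ¬∃x A ≡ ∀x ¬A, De Morgan for ∧/∨):
  (∃s F(s)) ∨ (∀t F(t)) ∨ (∀z N(z,z))
Pull the quantifiers to the front (each side's bound variable is not free in the other side):
  ∃s ∀t ∀z (F(s) ∨ F(t) ∨ N(z,z))
The prefix is ∃s ∀t ∀z: 2 universal, 1 existential.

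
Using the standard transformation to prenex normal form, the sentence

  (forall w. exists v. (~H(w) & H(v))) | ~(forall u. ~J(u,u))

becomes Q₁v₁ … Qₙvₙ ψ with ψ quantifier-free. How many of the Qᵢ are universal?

Move each ¬ inward, flipping quantifiers it crosses:
  (forall w. exists v. (~H(w) & H(v))) | (exists u. J(u,u))
Pull the quantifiers to the front (each side's bound variable is not free in the other side):
  forall w. exists v. exists u. (~H(w) & H(v) | J(u,u))
The prefix is forall w exists v exists u: 1 universal, 2 existential.

1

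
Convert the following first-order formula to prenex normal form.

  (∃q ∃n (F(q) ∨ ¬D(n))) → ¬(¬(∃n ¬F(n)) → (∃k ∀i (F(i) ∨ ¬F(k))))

Rewrite implications/biconditionals: A → B as ¬A ∨ B.
  ¬(∃q ∃n (F(q) ∨ ¬D(n))) ∨ ¬(¬¬(∃n ¬F(n)) ∨ (∃k ∀i (F(i) ∨ ¬F(k))))
Move each ¬ inward, flipping quantifiers it crosses:
  (∀q ∀n (¬F(q) ∧ D(n))) ∨ (∀n F(n)) ∧ (∀k ∃i (¬F(i) ∧ F(k)))
Standardize variables apart so no two quantifiers bind the same name: n↦r.
  (∀q ∀n (¬F(q) ∧ D(n))) ∨ (∀r F(r)) ∧ (∀k ∃i (¬F(i) ∧ F(k)))
Extract every quantifier outward, since the variables are now distinct and don't occur free across branches:
  ∀q ∀n ∀r ∀k ∃i (¬F(q) ∧ D(n) ∨ F(r) ∧ ¬F(i) ∧ F(k))

∀q ∀n ∀r ∀k ∃i (¬F(q) ∧ D(n) ∨ F(r) ∧ ¬F(i) ∧ F(k))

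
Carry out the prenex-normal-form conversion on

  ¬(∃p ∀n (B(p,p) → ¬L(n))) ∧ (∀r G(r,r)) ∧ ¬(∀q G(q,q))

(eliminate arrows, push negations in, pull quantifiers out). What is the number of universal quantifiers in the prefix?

First replace A → B with ¬A ∨ B.
  ¬(∃p ∀n (¬B(p,p) ∨ ¬L(n))) ∧ (∀r G(r,r)) ∧ ¬(∀q G(q,q))
Push ¬ through the quantifiers and connectives to reach negation normal form:
  (∀p ∃n (B(p,p) ∧ L(n))) ∧ (∀r G(r,r)) ∧ (∃q ¬G(q,q))
All bound variables are already distinct, so no renaming is needed.
Extract every quantifier outward, since the variables are now distinct and don't occur free across branches:
  ∀p ∃n ∀r ∃q (B(p,p) ∧ L(n) ∧ G(r,r) ∧ ¬G(q,q))
The prefix is ∀p ∃n ∀r ∃q: 2 universal, 2 existential.

2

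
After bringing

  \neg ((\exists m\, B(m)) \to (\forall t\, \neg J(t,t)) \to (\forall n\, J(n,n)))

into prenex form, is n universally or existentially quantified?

existential

Rewrite implications/biconditionals: A → B as ¬A ∨ B.
  \neg (\neg (\exists m\, B(m)) \lor \neg (\forall t\, \neg J(t,t)) \lor (\forall n\, J(n,n)))
Push ¬ through the quantifiers and connectives to reach negation normal form:
  (\exists m\, B(m)) \land (\forall t\, \neg J(t,t)) \land (\exists n\, \neg J(n,n))
All bound variables are already distinct, so no renaming is needed.
Pull the quantifiers to the front (each side's bound variable is not free in the other side):
  \exists m\, \forall t\, \exists n\, (B(m) \land \neg J(t,t) \land \neg J(n,n))
The quantifier \forall n sits under an odd number of negations (counting the antecedent side of each →), so it flips to \exists n.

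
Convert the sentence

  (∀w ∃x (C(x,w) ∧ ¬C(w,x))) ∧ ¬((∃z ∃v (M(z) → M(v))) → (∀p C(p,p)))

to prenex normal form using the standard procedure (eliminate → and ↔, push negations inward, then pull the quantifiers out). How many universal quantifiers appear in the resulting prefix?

Rewrite implications/biconditionals: A → B as ¬A ∨ B.
  (∀w ∃x (C(x,w) ∧ ¬C(w,x))) ∧ ¬(¬(∃z ∃v (¬M(z) ∨ M(v))) ∨ (∀p C(p,p)))
Push ¬ through the quantifiers and connectives to reach negation normal form:
  (∀w ∃x (C(x,w) ∧ ¬C(w,x))) ∧ (∃z ∃v (¬M(z) ∨ M(v))) ∧ (∃p ¬C(p,p))
Extract every quantifier outward, since the variables are now distinct and don't occur free across branches:
  ∀w ∃x ∃z ∃v ∃p (C(x,w) ∧ ¬C(w,x) ∧ (¬M(z) ∨ M(v)) ∧ ¬C(p,p))
The prefix is ∀w ∃x ∃z ∃v ∃p: 1 universal, 4 existential.

1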